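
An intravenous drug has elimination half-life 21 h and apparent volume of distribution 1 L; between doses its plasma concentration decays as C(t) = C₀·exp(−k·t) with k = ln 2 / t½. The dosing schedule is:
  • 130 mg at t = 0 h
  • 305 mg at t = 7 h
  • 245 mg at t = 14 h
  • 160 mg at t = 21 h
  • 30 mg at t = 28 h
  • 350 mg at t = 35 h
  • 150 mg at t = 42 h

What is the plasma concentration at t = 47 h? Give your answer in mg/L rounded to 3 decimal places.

k = ln 2 / 21 = 0.03301 per h
Dose 1 (130 mg at t=0 h): 130·exp(−0.03301·47) = 27.556 mg/L
Dose 2 (305 mg at t=7 h): 305·exp(−0.03301·40) = 81.453 mg/L
Dose 3 (245 mg at t=14 h): 245·exp(−0.03301·33) = 82.436 mg/L
Dose 4 (160 mg at t=21 h): 160·exp(−0.03301·26) = 67.829 mg/L
Dose 5 (30 mg at t=28 h): 30·exp(−0.03301·19) = 16.024 mg/L
Dose 6 (350 mg at t=35 h): 350·exp(−0.03301·12) = 235.533 mg/L
Dose 7 (150 mg at t=42 h): 150·exp(−0.03301·5) = 127.180 mg/L
C(47) = 27.556 + 81.453 + 82.436 + 67.829 + 16.024 + 235.533 + 127.180 = 638.010 mg/L

638.010 mg/L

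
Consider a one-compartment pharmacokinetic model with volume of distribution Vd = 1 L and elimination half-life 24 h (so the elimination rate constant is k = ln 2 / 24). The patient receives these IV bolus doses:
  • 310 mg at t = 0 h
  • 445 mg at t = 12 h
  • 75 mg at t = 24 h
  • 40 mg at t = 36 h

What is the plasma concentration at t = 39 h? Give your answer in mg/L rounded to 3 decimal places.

389.850 mg/L

k = ln 2 / 24 = 0.02888 per h
Dose 1 (310 mg at t=0 h): 310·exp(−0.02888·39) = 100.505 mg/L
Dose 2 (445 mg at t=12 h): 445·exp(−0.02888·27) = 204.033 mg/L
Dose 3 (75 mg at t=24 h): 75·exp(−0.02888·15) = 48.631 mg/L
Dose 4 (40 mg at t=36 h): 40·exp(−0.02888·3) = 36.680 mg/L
C(39) = 100.505 + 204.033 + 48.631 + 36.680 = 389.850 mg/L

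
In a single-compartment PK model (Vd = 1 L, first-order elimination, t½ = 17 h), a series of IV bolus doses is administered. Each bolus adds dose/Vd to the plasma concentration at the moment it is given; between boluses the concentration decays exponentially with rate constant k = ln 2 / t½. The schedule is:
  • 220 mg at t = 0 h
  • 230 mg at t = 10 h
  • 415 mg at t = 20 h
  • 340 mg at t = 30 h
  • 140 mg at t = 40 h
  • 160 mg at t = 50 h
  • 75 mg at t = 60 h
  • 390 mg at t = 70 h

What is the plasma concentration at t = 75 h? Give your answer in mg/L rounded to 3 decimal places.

575.023 mg/L

k = ln 2 / 17 = 0.04077 per h
Dose 1 (220 mg at t=0 h): 220·exp(−0.04077·75) = 10.336 mg/L
Dose 2 (230 mg at t=10 h): 230·exp(−0.04077·65) = 16.245 mg/L
Dose 3 (415 mg at t=20 h): 415·exp(−0.04077·55) = 44.068 mg/L
Dose 4 (340 mg at t=30 h): 340·exp(−0.04077·45) = 54.279 mg/L
Dose 5 (140 mg at t=40 h): 140·exp(−0.04077·35) = 33.602 mg/L
Dose 6 (160 mg at t=50 h): 160·exp(−0.04077·25) = 57.734 mg/L
Dose 7 (75 mg at t=60 h): 75·exp(−0.04077·15) = 40.686 mg/L
Dose 8 (390 mg at t=70 h): 390·exp(−0.04077·5) = 318.073 mg/L
C(75) = 10.336 + 16.245 + 44.068 + 54.279 + 33.602 + 57.734 + 40.686 + 318.073 = 575.023 mg/L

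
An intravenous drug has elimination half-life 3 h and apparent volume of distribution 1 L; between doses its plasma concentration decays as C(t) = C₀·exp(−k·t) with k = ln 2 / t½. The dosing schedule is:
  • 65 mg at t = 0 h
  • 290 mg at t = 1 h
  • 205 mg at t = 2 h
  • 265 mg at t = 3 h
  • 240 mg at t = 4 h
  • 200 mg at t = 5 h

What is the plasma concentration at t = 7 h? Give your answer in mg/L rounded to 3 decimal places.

k = ln 2 / 3 = 0.23105 per h
Dose 1 (65 mg at t=0 h): 65·exp(−0.23105·7) = 12.898 mg/L
Dose 2 (290 mg at t=1 h): 290·exp(−0.23105·6) = 72.500 mg/L
Dose 3 (205 mg at t=2 h): 205·exp(−0.23105·5) = 64.571 mg/L
Dose 4 (265 mg at t=3 h): 265·exp(−0.23105·4) = 105.165 mg/L
Dose 5 (240 mg at t=4 h): 240·exp(−0.23105·3) = 120.000 mg/L
Dose 6 (200 mg at t=5 h): 200·exp(−0.23105·2) = 125.992 mg/L
C(7) = 12.898 + 72.500 + 64.571 + 105.165 + 120.000 + 125.992 = 501.126 mg/L

501.126 mg/L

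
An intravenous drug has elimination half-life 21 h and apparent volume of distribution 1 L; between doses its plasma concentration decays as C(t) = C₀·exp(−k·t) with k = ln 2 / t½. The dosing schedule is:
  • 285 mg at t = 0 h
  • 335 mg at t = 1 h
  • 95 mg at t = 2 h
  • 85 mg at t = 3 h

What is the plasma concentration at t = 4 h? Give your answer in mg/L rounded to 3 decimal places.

724.339 mg/L

k = ln 2 / 21 = 0.03301 per h
Dose 1 (285 mg at t=0 h): 285·exp(−0.03301·4) = 249.750 mg/L
Dose 2 (335 mg at t=1 h): 335·exp(−0.03301·3) = 303.417 mg/L
Dose 3 (95 mg at t=2 h): 95·exp(−0.03301·2) = 88.931 mg/L
Dose 4 (85 mg at t=3 h): 85·exp(−0.03301·1) = 82.240 mg/L
C(4) = 249.750 + 303.417 + 88.931 + 82.240 = 724.339 mg/L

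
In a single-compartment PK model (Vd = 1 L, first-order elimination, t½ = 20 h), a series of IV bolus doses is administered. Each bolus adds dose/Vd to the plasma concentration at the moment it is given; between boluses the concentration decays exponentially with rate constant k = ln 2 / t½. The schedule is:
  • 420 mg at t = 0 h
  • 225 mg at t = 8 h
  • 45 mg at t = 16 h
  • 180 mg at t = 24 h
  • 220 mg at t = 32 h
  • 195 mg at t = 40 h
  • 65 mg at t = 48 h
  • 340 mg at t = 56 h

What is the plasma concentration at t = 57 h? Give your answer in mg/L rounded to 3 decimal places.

k = ln 2 / 20 = 0.03466 per h
Dose 1 (420 mg at t=0 h): 420·exp(−0.03466·57) = 58.252 mg/L
Dose 2 (225 mg at t=8 h): 225·exp(−0.03466·49) = 41.177 mg/L
Dose 3 (45 mg at t=16 h): 45·exp(−0.03466·41) = 10.867 mg/L
Dose 4 (180 mg at t=24 h): 180·exp(−0.03466·33) = 57.355 mg/L
Dose 5 (220 mg at t=32 h): 220·exp(−0.03466·25) = 92.499 mg/L
Dose 6 (195 mg at t=40 h): 195·exp(−0.03466·17) = 108.183 mg/L
Dose 7 (65 mg at t=48 h): 65·exp(−0.03466·9) = 47.583 mg/L
Dose 8 (340 mg at t=56 h): 340·exp(−0.03466·1) = 328.418 mg/L
C(57) = 58.252 + 41.177 + 10.867 + 57.355 + 92.499 + 108.183 + 47.583 + 328.418 = 744.335 mg/L

744.335 mg/L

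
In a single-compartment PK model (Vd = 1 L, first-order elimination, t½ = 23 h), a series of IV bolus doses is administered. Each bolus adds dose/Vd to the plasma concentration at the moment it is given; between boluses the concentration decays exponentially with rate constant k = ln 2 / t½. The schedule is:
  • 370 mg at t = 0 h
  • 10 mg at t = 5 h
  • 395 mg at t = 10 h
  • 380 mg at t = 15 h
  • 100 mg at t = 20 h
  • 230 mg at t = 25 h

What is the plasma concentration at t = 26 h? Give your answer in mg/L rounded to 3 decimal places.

k = ln 2 / 23 = 0.03014 per h
Dose 1 (370 mg at t=0 h): 370·exp(−0.03014·26) = 169.008 mg/L
Dose 2 (10 mg at t=5 h): 10·exp(−0.03014·21) = 5.311 mg/L
Dose 3 (395 mg at t=10 h): 395·exp(−0.03014·16) = 243.885 mg/L
Dose 4 (380 mg at t=15 h): 380·exp(−0.03014·11) = 272.780 mg/L
Dose 5 (100 mg at t=20 h): 100·exp(−0.03014·6) = 83.458 mg/L
Dose 6 (230 mg at t=25 h): 230·exp(−0.03014·1) = 223.172 mg/L
C(26) = 169.008 + 5.311 + 243.885 + 272.780 + 83.458 + 223.172 = 997.614 mg/L

997.614 mg/L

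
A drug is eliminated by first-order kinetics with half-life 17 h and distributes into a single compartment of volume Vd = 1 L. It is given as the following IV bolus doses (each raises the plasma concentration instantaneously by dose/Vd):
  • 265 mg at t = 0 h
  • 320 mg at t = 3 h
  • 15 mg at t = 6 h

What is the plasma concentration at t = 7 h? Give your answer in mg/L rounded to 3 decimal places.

485.446 mg/L

k = ln 2 / 17 = 0.04077 per h
Dose 1 (265 mg at t=0 h): 265·exp(−0.04077·7) = 199.201 mg/L
Dose 2 (320 mg at t=3 h): 320·exp(−0.04077·4) = 271.844 mg/L
Dose 3 (15 mg at t=6 h): 15·exp(−0.04077·1) = 14.401 mg/L
C(7) = 199.201 + 271.844 + 14.401 = 485.446 mg/L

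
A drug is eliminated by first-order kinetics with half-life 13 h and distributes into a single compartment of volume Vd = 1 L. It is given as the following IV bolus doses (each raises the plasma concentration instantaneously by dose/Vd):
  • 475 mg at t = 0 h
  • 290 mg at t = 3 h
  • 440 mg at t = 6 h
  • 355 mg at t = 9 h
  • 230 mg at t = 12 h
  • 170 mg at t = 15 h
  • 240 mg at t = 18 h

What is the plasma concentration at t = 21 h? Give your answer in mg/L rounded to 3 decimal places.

k = ln 2 / 13 = 0.05332 per h
Dose 1 (475 mg at t=0 h): 475·exp(−0.05332·21) = 155.030 mg/L
Dose 2 (290 mg at t=3 h): 290·exp(−0.05332·18) = 111.068 mg/L
Dose 3 (440 mg at t=6 h): 440·exp(−0.05332·15) = 197.747 mg/L
Dose 4 (355 mg at t=9 h): 355·exp(−0.05332·12) = 187.221 mg/L
Dose 5 (230 mg at t=12 h): 230·exp(−0.05332·9) = 142.339 mg/L
Dose 6 (170 mg at t=15 h): 170·exp(−0.05332·6) = 123.456 mg/L
Dose 7 (240 mg at t=18 h): 240·exp(−0.05332·3) = 204.523 mg/L
C(21) = 155.030 + 111.068 + 197.747 + 187.221 + 142.339 + 123.456 + 204.523 = 1121.383 mg/L

1121.383 mg/L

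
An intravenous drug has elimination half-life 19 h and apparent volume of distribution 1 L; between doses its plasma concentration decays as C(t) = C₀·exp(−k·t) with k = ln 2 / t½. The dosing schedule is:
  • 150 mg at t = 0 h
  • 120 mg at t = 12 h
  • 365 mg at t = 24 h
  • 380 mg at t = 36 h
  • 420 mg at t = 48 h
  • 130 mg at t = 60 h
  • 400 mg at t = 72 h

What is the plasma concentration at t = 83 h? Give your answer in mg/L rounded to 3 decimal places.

568.189 mg/L

k = ln 2 / 19 = 0.03648 per h
Dose 1 (150 mg at t=0 h): 150·exp(−0.03648·83) = 7.262 mg/L
Dose 2 (120 mg at t=12 h): 120·exp(−0.03648·71) = 9.001 mg/L
Dose 3 (365 mg at t=24 h): 365·exp(−0.03648·59) = 42.415 mg/L
Dose 4 (380 mg at t=36 h): 380·exp(−0.03648·47) = 68.412 mg/L
Dose 5 (420 mg at t=48 h): 420·exp(−0.03648·35) = 117.144 mg/L
Dose 6 (130 mg at t=60 h): 130·exp(−0.03648·23) = 56.174 mg/L
Dose 7 (400 mg at t=72 h): 400·exp(−0.03648·11) = 267.781 mg/L
C(83) = 7.262 + 9.001 + 42.415 + 68.412 + 117.144 + 56.174 + 267.781 = 568.189 mg/L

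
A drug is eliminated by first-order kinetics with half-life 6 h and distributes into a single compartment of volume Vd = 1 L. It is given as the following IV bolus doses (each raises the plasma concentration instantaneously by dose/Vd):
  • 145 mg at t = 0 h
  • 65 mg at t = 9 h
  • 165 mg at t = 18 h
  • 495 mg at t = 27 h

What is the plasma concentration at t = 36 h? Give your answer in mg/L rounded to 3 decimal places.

200.772 mg/L

k = ln 2 / 6 = 0.11552 per h
Dose 1 (145 mg at t=0 h): 145·exp(−0.11552·36) = 2.266 mg/L
Dose 2 (65 mg at t=9 h): 65·exp(−0.11552·27) = 2.873 mg/L
Dose 3 (165 mg at t=18 h): 165·exp(−0.11552·18) = 20.625 mg/L
Dose 4 (495 mg at t=27 h): 495·exp(−0.11552·9) = 175.009 mg/L
C(36) = 2.266 + 2.873 + 20.625 + 175.009 = 200.772 mg/L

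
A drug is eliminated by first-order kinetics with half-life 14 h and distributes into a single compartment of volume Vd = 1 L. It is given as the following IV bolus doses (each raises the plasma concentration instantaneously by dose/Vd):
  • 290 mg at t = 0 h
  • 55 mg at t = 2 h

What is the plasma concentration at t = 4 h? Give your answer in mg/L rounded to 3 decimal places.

k = ln 2 / 14 = 0.04951 per h
Dose 1 (290 mg at t=0 h): 290·exp(−0.04951·4) = 237.897 mg/L
Dose 2 (55 mg at t=2 h): 55·exp(−0.04951·2) = 49.815 mg/L
C(4) = 237.897 + 49.815 = 287.712 mg/L

287.712 mg/L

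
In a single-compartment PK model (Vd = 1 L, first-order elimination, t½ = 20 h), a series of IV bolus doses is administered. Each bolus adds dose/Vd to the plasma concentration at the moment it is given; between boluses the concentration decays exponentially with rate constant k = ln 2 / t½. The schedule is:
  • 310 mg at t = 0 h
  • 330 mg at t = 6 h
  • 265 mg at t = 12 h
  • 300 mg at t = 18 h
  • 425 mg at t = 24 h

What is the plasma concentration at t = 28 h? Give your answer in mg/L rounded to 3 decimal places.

1005.737 mg/L

k = ln 2 / 20 = 0.03466 per h
Dose 1 (310 mg at t=0 h): 310·exp(−0.03466·28) = 117.468 mg/L
Dose 2 (330 mg at t=6 h): 330·exp(−0.03466·22) = 153.950 mg/L
Dose 3 (265 mg at t=12 h): 265·exp(−0.03466·16) = 152.203 mg/L
Dose 4 (300 mg at t=18 h): 300·exp(−0.03466·10) = 212.132 mg/L
Dose 5 (425 mg at t=24 h): 425·exp(−0.03466·4) = 369.984 mg/L
C(28) = 117.468 + 153.950 + 152.203 + 212.132 + 369.984 = 1005.737 mg/L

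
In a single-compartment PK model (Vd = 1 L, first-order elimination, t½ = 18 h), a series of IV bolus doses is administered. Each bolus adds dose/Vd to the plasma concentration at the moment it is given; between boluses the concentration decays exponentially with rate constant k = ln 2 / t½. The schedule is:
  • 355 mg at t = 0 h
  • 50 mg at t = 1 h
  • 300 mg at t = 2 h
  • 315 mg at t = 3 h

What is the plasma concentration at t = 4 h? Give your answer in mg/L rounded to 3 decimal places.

k = ln 2 / 18 = 0.03851 per h
Dose 1 (355 mg at t=0 h): 355·exp(−0.03851·4) = 304.322 mg/L
Dose 2 (50 mg at t=1 h): 50·exp(−0.03851·3) = 44.545 mg/L
Dose 3 (300 mg at t=2 h): 300·exp(−0.03851·2) = 277.762 mg/L
Dose 4 (315 mg at t=3 h): 315·exp(−0.03851·1) = 303.101 mg/L
C(4) = 304.322 + 44.545 + 277.762 + 303.101 = 929.729 mg/L

929.729 mg/L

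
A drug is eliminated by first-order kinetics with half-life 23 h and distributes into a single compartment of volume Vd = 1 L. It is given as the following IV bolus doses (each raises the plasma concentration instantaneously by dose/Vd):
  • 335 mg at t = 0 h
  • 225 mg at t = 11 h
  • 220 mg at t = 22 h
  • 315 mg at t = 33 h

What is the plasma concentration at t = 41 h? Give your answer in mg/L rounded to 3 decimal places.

560.083 mg/L

k = ln 2 / 23 = 0.03014 per h
Dose 1 (335 mg at t=0 h): 335·exp(−0.03014·41) = 97.370 mg/L
Dose 2 (225 mg at t=11 h): 225·exp(−0.03014·30) = 91.103 mg/L
Dose 3 (220 mg at t=22 h): 220·exp(−0.03014·19) = 124.093 mg/L
Dose 4 (315 mg at t=33 h): 315·exp(−0.03014·8) = 247.517 mg/L
C(41) = 97.370 + 91.103 + 124.093 + 247.517 = 560.083 mg/L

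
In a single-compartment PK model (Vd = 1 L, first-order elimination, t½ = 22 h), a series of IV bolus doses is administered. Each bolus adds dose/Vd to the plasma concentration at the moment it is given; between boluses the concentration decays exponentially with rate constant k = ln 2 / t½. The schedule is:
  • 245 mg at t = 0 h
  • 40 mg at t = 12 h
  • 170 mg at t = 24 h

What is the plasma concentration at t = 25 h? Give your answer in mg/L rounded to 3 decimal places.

k = ln 2 / 22 = 0.03151 per h
Dose 1 (245 mg at t=0 h): 245·exp(−0.03151·25) = 111.452 mg/L
Dose 2 (40 mg at t=12 h): 40·exp(−0.03151·13) = 26.557 mg/L
Dose 3 (170 mg at t=24 h): 170·exp(−0.03151·1) = 164.727 mg/L
C(25) = 111.452 + 26.557 + 164.727 = 302.736 mg/L

302.736 mg/L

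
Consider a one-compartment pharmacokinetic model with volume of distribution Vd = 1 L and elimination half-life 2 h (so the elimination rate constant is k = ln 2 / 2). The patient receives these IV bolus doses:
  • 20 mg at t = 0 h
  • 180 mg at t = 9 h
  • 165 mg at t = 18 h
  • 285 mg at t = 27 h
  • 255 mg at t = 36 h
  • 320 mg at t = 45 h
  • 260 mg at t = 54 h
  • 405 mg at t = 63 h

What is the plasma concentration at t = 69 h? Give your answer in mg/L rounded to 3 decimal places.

52.142 mg/L

k = ln 2 / 2 = 0.34657 per h
Dose 1 (20 mg at t=0 h): 20·exp(−0.34657·69) = 0.000 mg/L
Dose 2 (180 mg at t=9 h): 180·exp(−0.34657·60) = 0.000 mg/L
Dose 3 (165 mg at t=18 h): 165·exp(−0.34657·51) = 0.000 mg/L
Dose 4 (285 mg at t=27 h): 285·exp(−0.34657·42) = 0.000 mg/L
Dose 5 (255 mg at t=36 h): 255·exp(−0.34657·33) = 0.003 mg/L
Dose 6 (320 mg at t=45 h): 320·exp(−0.34657·24) = 0.078 mg/L
Dose 7 (260 mg at t=54 h): 260·exp(−0.34657·15) = 1.436 mg/L
Dose 8 (405 mg at t=63 h): 405·exp(−0.34657·6) = 50.625 mg/L
C(69) = 0.000 + 0.000 + 0.000 + 0.000 + 0.003 + 0.078 + 1.436 + 50.625 = 52.142 mg/L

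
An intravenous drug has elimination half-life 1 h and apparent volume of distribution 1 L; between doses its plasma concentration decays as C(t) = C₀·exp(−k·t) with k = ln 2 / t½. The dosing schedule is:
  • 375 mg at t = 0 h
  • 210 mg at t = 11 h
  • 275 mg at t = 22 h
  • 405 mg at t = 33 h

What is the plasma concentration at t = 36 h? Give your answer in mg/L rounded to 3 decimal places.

50.642 mg/L

k = ln 2 / 1 = 0.69315 per h
Dose 1 (375 mg at t=0 h): 375·exp(−0.69315·36) = 0.000 mg/L
Dose 2 (210 mg at t=11 h): 210·exp(−0.69315·25) = 0.000 mg/L
Dose 3 (275 mg at t=22 h): 275·exp(−0.69315·14) = 0.017 mg/L
Dose 4 (405 mg at t=33 h): 405·exp(−0.69315·3) = 50.625 mg/L
C(36) = 0.000 + 0.000 + 0.017 + 50.625 = 50.642 mg/L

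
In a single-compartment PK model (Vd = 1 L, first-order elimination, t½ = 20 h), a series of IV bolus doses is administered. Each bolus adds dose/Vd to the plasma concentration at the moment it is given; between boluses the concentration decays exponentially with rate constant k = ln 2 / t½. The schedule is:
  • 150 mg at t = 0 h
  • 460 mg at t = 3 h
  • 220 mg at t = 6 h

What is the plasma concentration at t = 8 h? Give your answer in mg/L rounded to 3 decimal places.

705.758 mg/L

k = ln 2 / 20 = 0.03466 per h
Dose 1 (150 mg at t=0 h): 150·exp(−0.03466·8) = 113.679 mg/L
Dose 2 (460 mg at t=3 h): 460·exp(−0.03466·5) = 386.812 mg/L
Dose 3 (220 mg at t=6 h): 220·exp(−0.03466·2) = 205.267 mg/L
C(8) = 113.679 + 386.812 + 205.267 = 705.758 mg/L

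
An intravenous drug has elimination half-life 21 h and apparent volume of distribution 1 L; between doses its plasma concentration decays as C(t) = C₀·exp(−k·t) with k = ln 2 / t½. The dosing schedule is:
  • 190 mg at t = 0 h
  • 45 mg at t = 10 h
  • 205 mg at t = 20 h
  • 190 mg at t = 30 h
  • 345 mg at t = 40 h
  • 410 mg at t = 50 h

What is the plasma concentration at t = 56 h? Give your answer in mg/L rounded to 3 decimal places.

722.593 mg/L

k = ln 2 / 21 = 0.03301 per h
Dose 1 (190 mg at t=0 h): 190·exp(−0.03301·56) = 29.923 mg/L
Dose 2 (45 mg at t=10 h): 45·exp(−0.03301·46) = 9.859 mg/L
Dose 3 (205 mg at t=20 h): 205·exp(−0.03301·36) = 62.474 mg/L
Dose 4 (190 mg at t=30 h): 190·exp(−0.03301·26) = 80.547 mg/L
Dose 5 (345 mg at t=40 h): 345·exp(−0.03301·16) = 203.452 mg/L
Dose 6 (410 mg at t=50 h): 410·exp(−0.03301·6) = 336.337 mg/L
C(56) = 29.923 + 9.859 + 62.474 + 80.547 + 203.452 + 336.337 = 722.593 mg/L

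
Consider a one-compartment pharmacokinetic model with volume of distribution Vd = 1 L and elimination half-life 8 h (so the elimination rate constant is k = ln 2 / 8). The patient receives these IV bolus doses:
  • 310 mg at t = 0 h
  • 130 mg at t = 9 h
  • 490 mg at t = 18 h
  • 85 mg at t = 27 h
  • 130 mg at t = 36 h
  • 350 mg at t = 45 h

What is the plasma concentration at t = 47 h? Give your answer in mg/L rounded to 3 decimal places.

409.291 mg/L

k = ln 2 / 8 = 0.08664 per h
Dose 1 (310 mg at t=0 h): 310·exp(−0.08664·47) = 5.282 mg/L
Dose 2 (130 mg at t=9 h): 130·exp(−0.08664·38) = 4.831 mg/L
Dose 3 (490 mg at t=18 h): 490·exp(−0.08664·29) = 39.716 mg/L
Dose 4 (85 mg at t=27 h): 85·exp(−0.08664·20) = 15.026 mg/L
Dose 5 (130 mg at t=36 h): 130·exp(−0.08664·11) = 50.122 mg/L
Dose 6 (350 mg at t=45 h): 350·exp(−0.08664·2) = 294.314 mg/L
C(47) = 5.282 + 4.831 + 39.716 + 15.026 + 50.122 + 294.314 = 409.291 mg/L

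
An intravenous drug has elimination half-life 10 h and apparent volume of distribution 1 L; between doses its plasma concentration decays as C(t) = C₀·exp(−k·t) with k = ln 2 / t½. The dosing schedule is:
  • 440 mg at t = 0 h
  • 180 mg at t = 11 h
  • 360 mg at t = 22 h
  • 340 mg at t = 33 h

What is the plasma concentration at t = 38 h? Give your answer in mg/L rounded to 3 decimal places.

418.462 mg/L

k = ln 2 / 10 = 0.06931 per h
Dose 1 (440 mg at t=0 h): 440·exp(−0.06931·38) = 31.589 mg/L
Dose 2 (180 mg at t=11 h): 180·exp(−0.06931·27) = 27.701 mg/L
Dose 3 (360 mg at t=22 h): 360·exp(−0.06931·16) = 118.756 mg/L
Dose 4 (340 mg at t=33 h): 340·exp(−0.06931·5) = 240.416 mg/L
C(38) = 31.589 + 27.701 + 118.756 + 240.416 = 418.462 mg/L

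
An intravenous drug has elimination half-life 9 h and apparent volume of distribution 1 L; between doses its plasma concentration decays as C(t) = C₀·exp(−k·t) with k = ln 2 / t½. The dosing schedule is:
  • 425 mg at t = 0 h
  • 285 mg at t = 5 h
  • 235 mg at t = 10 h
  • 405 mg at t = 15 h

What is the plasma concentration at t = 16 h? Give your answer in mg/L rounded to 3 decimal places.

769.121 mg/L

k = ln 2 / 9 = 0.07702 per h
Dose 1 (425 mg at t=0 h): 425·exp(−0.07702·16) = 123.944 mg/L
Dose 2 (285 mg at t=5 h): 285·exp(−0.07702·11) = 122.157 mg/L
Dose 3 (235 mg at t=10 h): 235·exp(−0.07702·6) = 148.041 mg/L
Dose 4 (405 mg at t=15 h): 405·exp(−0.07702·1) = 374.979 mg/L
C(16) = 123.944 + 122.157 + 148.041 + 374.979 = 769.121 mg/L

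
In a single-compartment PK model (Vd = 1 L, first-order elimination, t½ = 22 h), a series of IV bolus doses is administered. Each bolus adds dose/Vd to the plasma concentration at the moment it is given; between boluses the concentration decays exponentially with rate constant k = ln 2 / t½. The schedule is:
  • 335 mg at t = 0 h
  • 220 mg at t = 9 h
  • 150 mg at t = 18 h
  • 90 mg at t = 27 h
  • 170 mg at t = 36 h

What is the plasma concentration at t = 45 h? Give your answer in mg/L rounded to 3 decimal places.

k = ln 2 / 22 = 0.03151 per h
Dose 1 (335 mg at t=0 h): 335·exp(−0.03151·45) = 81.152 mg/L
Dose 2 (220 mg at t=9 h): 220·exp(−0.03151·36) = 70.767 mg/L
Dose 3 (150 mg at t=18 h): 150·exp(−0.03151·27) = 64.069 mg/L
Dose 4 (90 mg at t=27 h): 90·exp(−0.03151·18) = 51.044 mg/L
Dose 5 (170 mg at t=36 h): 170·exp(−0.03151·9) = 128.027 mg/L
C(45) = 81.152 + 70.767 + 64.069 + 51.044 + 128.027 = 395.058 mg/L

395.058 mg/L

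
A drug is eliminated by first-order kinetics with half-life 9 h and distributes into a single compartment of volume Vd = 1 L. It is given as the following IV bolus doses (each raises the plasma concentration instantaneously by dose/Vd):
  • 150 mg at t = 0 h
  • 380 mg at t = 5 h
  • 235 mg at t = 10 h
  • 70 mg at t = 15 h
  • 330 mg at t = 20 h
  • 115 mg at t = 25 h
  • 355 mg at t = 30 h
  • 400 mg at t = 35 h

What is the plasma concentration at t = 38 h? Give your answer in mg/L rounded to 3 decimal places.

k = ln 2 / 9 = 0.07702 per h
Dose 1 (150 mg at t=0 h): 150·exp(−0.07702·38) = 8.037 mg/L
Dose 2 (380 mg at t=5 h): 380·exp(−0.07702·33) = 29.923 mg/L
Dose 3 (235 mg at t=10 h): 235·exp(−0.07702·28) = 27.198 mg/L
Dose 4 (70 mg at t=15 h): 70·exp(−0.07702·23) = 11.907 mg/L
Dose 5 (330 mg at t=20 h): 330·exp(−0.07702·18) = 82.500 mg/L
Dose 6 (115 mg at t=25 h): 115·exp(−0.07702·13) = 42.255 mg/L
Dose 7 (355 mg at t=30 h): 355·exp(−0.07702·8) = 191.711 mg/L
Dose 8 (400 mg at t=35 h): 400·exp(−0.07702·3) = 317.480 mg/L
C(38) = 8.037 + 29.923 + 27.198 + 11.907 + 82.500 + 42.255 + 191.711 + 317.480 = 711.010 mg/L

711.010 mg/L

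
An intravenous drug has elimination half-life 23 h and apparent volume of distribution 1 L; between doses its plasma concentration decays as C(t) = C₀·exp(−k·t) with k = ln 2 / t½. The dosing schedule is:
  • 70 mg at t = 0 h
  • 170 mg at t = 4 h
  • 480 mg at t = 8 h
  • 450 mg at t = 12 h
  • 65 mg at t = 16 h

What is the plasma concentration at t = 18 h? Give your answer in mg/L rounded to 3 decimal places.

k = ln 2 / 23 = 0.03014 per h
Dose 1 (70 mg at t=0 h): 70·exp(−0.03014·18) = 40.692 mg/L
Dose 2 (170 mg at t=4 h): 170·exp(−0.03014·14) = 111.484 mg/L
Dose 3 (480 mg at t=8 h): 480·exp(−0.03014·10) = 355.107 mg/L
Dose 4 (450 mg at t=12 h): 450·exp(−0.03014·6) = 375.563 mg/L
Dose 5 (65 mg at t=16 h): 65·exp(−0.03014·2) = 61.198 mg/L
C(18) = 40.692 + 111.484 + 355.107 + 375.563 + 61.198 = 944.044 mg/L

944.044 mg/L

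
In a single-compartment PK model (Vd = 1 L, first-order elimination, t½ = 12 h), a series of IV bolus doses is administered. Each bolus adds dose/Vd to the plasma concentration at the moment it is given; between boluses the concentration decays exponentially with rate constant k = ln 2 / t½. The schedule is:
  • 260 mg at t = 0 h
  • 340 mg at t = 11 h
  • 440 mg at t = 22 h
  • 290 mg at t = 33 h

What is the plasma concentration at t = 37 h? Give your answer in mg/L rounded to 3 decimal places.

521.573 mg/L

k = ln 2 / 12 = 0.05776 per h
Dose 1 (260 mg at t=0 h): 260·exp(−0.05776·37) = 30.676 mg/L
Dose 2 (340 mg at t=11 h): 340·exp(−0.05776·26) = 75.726 mg/L
Dose 3 (440 mg at t=22 h): 440·exp(−0.05776·15) = 184.997 mg/L
Dose 4 (290 mg at t=33 h): 290·exp(−0.05776·4) = 230.173 mg/L
C(37) = 30.676 + 75.726 + 184.997 + 230.173 = 521.573 mg/L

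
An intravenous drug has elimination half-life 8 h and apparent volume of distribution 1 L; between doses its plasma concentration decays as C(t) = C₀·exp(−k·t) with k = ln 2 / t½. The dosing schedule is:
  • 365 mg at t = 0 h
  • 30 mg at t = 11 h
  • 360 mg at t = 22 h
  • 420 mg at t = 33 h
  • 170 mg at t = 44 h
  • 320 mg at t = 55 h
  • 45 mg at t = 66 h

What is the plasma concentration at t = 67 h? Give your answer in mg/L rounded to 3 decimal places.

208.278 mg/L

k = ln 2 / 8 = 0.08664 per h
Dose 1 (365 mg at t=0 h): 365·exp(−0.08664·67) = 1.099 mg/L
Dose 2 (30 mg at t=11 h): 30·exp(−0.08664·56) = 0.234 mg/L
Dose 3 (360 mg at t=22 h): 360·exp(−0.08664·45) = 7.295 mg/L
Dose 4 (420 mg at t=33 h): 420·exp(−0.08664·34) = 22.074 mg/L
Dose 5 (170 mg at t=44 h): 170·exp(−0.08664·23) = 23.173 mg/L
Dose 6 (320 mg at t=55 h): 320·exp(−0.08664·12) = 113.137 mg/L
Dose 7 (45 mg at t=66 h): 45·exp(−0.08664·1) = 41.265 mg/L
C(67) = 1.099 + 0.234 + 7.295 + 22.074 + 23.173 + 113.137 + 41.265 = 208.278 mg/L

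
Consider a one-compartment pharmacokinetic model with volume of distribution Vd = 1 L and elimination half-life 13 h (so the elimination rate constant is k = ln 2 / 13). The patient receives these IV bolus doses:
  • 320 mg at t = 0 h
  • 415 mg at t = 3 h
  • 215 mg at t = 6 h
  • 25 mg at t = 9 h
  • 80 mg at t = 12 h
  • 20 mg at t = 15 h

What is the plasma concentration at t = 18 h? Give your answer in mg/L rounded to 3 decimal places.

513.068 mg/L

k = ln 2 / 13 = 0.05332 per h
Dose 1 (320 mg at t=0 h): 320·exp(−0.05332·18) = 122.557 mg/L
Dose 2 (415 mg at t=3 h): 415·exp(−0.05332·15) = 186.512 mg/L
Dose 3 (215 mg at t=6 h): 215·exp(−0.05332·12) = 113.387 mg/L
Dose 4 (25 mg at t=9 h): 25·exp(−0.05332·9) = 15.472 mg/L
Dose 5 (80 mg at t=12 h): 80·exp(−0.05332·6) = 58.097 mg/L
Dose 6 (20 mg at t=15 h): 20·exp(−0.05332·3) = 17.044 mg/L
C(18) = 122.557 + 186.512 + 113.387 + 15.472 + 58.097 + 17.044 = 513.068 mg/L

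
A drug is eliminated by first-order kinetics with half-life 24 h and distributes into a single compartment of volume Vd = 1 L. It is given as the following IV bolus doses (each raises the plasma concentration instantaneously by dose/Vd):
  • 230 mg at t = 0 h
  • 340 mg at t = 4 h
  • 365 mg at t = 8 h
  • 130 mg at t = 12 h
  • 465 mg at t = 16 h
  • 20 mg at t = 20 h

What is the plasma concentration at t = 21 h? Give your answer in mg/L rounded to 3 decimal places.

1106.393 mg/L

k = ln 2 / 24 = 0.02888 per h
Dose 1 (230 mg at t=0 h): 230·exp(−0.02888·21) = 125.408 mg/L
Dose 2 (340 mg at t=4 h): 340·exp(−0.02888·17) = 208.089 mg/L
Dose 3 (365 mg at t=8 h): 365·exp(−0.02888·13) = 250.747 mg/L
Dose 4 (130 mg at t=12 h): 130·exp(−0.02888·9) = 100.244 mg/L
Dose 5 (465 mg at t=16 h): 465·exp(−0.02888·5) = 402.475 mg/L
Dose 6 (20 mg at t=20 h): 20·exp(−0.02888·1) = 19.431 mg/L
C(21) = 125.408 + 208.089 + 250.747 + 100.244 + 402.475 + 19.431 = 1106.393 mg/L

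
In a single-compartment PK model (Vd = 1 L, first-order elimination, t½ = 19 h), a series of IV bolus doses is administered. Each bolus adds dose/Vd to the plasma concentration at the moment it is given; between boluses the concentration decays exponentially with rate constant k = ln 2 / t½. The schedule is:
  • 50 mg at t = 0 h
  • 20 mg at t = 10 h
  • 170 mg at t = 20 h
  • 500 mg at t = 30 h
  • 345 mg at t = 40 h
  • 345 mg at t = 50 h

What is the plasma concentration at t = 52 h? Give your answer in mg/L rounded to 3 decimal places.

832.215 mg/L

k = ln 2 / 19 = 0.03648 per h
Dose 1 (50 mg at t=0 h): 50·exp(−0.03648·52) = 7.501 mg/L
Dose 2 (20 mg at t=10 h): 20·exp(−0.03648·42) = 4.321 mg/L
Dose 3 (170 mg at t=20 h): 170·exp(−0.03648·32) = 52.899 mg/L
Dose 4 (500 mg at t=30 h): 500·exp(−0.03648·22) = 224.083 mg/L
Dose 5 (345 mg at t=40 h): 345·exp(−0.03648·12) = 222.687 mg/L
Dose 6 (345 mg at t=50 h): 345·exp(−0.03648·2) = 320.724 mg/L
C(52) = 7.501 + 4.321 + 52.899 + 224.083 + 222.687 + 320.724 = 832.215 mg/L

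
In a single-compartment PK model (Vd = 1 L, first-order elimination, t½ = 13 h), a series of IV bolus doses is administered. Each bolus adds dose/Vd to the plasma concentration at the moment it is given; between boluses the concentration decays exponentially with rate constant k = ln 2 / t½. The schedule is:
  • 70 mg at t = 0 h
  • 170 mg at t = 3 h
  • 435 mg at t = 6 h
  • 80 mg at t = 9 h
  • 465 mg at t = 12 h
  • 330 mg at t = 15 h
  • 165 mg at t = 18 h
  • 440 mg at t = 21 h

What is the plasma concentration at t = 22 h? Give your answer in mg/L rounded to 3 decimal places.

1359.237 mg/L

k = ln 2 / 13 = 0.05332 per h
Dose 1 (70 mg at t=0 h): 70·exp(−0.05332·22) = 21.660 mg/L
Dose 2 (170 mg at t=3 h): 170·exp(−0.05332·19) = 61.728 mg/L
Dose 3 (435 mg at t=6 h): 435·exp(−0.05332·16) = 185.349 mg/L
Dose 4 (80 mg at t=9 h): 80·exp(−0.05332·13) = 40.000 mg/L
Dose 5 (465 mg at t=12 h): 465·exp(−0.05332·10) = 272.830 mg/L
Dose 6 (330 mg at t=15 h): 330·exp(−0.05332·7) = 227.207 mg/L
Dose 7 (165 mg at t=18 h): 165·exp(−0.05332·4) = 133.309 mg/L
Dose 8 (440 mg at t=21 h): 440·exp(−0.05332·1) = 417.154 mg/L
C(22) = 21.660 + 61.728 + 185.349 + 40.000 + 272.830 + 227.207 + 133.309 + 417.154 = 1359.237 mg/L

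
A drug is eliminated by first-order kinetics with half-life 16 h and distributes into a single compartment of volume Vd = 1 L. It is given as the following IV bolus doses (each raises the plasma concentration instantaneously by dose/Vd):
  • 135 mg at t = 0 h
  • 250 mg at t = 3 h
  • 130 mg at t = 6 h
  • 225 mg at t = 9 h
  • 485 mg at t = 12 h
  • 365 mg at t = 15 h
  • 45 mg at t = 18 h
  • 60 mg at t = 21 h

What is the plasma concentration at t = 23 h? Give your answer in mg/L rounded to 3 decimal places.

990.382 mg/L

k = ln 2 / 16 = 0.04332 per h
Dose 1 (135 mg at t=0 h): 135·exp(−0.04332·23) = 49.843 mg/L
Dose 2 (250 mg at t=3 h): 250·exp(−0.04332·20) = 105.112 mg/L
Dose 3 (130 mg at t=6 h): 130·exp(−0.04332·17) = 62.244 mg/L
Dose 4 (225 mg at t=9 h): 225·exp(−0.04332·14) = 122.682 mg/L
Dose 5 (485 mg at t=12 h): 485·exp(−0.04332·11) = 301.151 mg/L
Dose 6 (365 mg at t=15 h): 365·exp(−0.04332·8) = 258.094 mg/L
Dose 7 (45 mg at t=18 h): 45·exp(−0.04332·5) = 36.236 mg/L
Dose 8 (60 mg at t=21 h): 60·exp(−0.04332·2) = 55.020 mg/L
C(23) = 49.843 + 105.112 + 62.244 + 122.682 + 301.151 + 258.094 + 36.236 + 55.020 = 990.382 mg/L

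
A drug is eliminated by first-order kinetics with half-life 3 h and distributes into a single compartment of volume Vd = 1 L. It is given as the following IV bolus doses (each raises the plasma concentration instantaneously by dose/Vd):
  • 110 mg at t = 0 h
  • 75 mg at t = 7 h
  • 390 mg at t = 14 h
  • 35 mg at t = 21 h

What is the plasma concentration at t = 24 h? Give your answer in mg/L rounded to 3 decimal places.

58.099 mg/L

k = ln 2 / 3 = 0.23105 per h
Dose 1 (110 mg at t=0 h): 110·exp(−0.23105·24) = 0.430 mg/L
Dose 2 (75 mg at t=7 h): 75·exp(−0.23105·17) = 1.476 mg/L
Dose 3 (390 mg at t=14 h): 390·exp(−0.23105·10) = 38.693 mg/L
Dose 4 (35 mg at t=21 h): 35·exp(−0.23105·3) = 17.500 mg/L
C(24) = 0.430 + 1.476 + 38.693 + 17.500 = 58.099 mg/L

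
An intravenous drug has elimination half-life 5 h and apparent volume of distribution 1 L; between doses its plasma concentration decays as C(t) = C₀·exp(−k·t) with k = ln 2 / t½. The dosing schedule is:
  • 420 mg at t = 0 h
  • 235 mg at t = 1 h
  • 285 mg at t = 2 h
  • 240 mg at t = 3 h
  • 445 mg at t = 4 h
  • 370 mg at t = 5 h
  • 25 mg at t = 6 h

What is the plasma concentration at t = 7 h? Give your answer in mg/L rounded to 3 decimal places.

1137.546 mg/L

k = ln 2 / 5 = 0.13863 per h
Dose 1 (420 mg at t=0 h): 420·exp(−0.13863·7) = 159.150 mg/L
Dose 2 (235 mg at t=1 h): 235·exp(−0.13863·6) = 102.290 mg/L
Dose 3 (285 mg at t=2 h): 285·exp(−0.13863·5) = 142.500 mg/L
Dose 4 (240 mg at t=3 h): 240·exp(−0.13863·4) = 137.844 mg/L
Dose 5 (445 mg at t=4 h): 445·exp(−0.13863·3) = 293.591 mg/L
Dose 6 (370 mg at t=5 h): 370·exp(−0.13863·2) = 280.408 mg/L
Dose 7 (25 mg at t=6 h): 25·exp(−0.13863·1) = 21.764 mg/L
C(7) = 159.150 + 102.290 + 142.500 + 137.844 + 293.591 + 280.408 + 21.764 = 1137.546 mg/L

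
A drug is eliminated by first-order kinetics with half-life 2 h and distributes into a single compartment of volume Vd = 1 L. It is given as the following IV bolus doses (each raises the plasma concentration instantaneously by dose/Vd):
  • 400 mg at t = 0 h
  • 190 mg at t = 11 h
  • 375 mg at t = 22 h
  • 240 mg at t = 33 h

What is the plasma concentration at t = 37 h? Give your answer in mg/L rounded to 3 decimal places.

k = ln 2 / 2 = 0.34657 per h
Dose 1 (400 mg at t=0 h): 400·exp(−0.34657·37) = 0.001 mg/L
Dose 2 (190 mg at t=11 h): 190·exp(−0.34657·26) = 0.023 mg/L
Dose 3 (375 mg at t=22 h): 375·exp(−0.34657·15) = 2.072 mg/L
Dose 4 (240 mg at t=33 h): 240·exp(−0.34657·4) = 60.000 mg/L
C(37) = 0.001 + 0.023 + 2.072 + 60.000 = 62.096 mg/L

62.096 mg/L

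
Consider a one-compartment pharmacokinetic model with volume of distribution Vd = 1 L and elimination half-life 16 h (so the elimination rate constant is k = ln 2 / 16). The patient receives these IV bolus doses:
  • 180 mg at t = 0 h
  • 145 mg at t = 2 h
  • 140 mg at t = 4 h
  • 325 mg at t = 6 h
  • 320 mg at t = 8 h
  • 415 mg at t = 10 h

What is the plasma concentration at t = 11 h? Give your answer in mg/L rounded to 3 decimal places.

1253.439 mg/L

k = ln 2 / 16 = 0.04332 per h
Dose 1 (180 mg at t=0 h): 180·exp(−0.04332·11) = 111.767 mg/L
Dose 2 (145 mg at t=2 h): 145·exp(−0.04332·9) = 98.184 mg/L
Dose 3 (140 mg at t=4 h): 140·exp(−0.04332·7) = 103.378 mg/L
Dose 4 (325 mg at t=6 h): 325·exp(−0.04332·5) = 261.705 mg/L
Dose 5 (320 mg at t=8 h): 320·exp(−0.04332·3) = 281.000 mg/L
Dose 6 (415 mg at t=10 h): 415·exp(−0.04332·1) = 397.405 mg/L
C(11) = 111.767 + 98.184 + 103.378 + 261.705 + 281.000 + 397.405 = 1253.439 mg/L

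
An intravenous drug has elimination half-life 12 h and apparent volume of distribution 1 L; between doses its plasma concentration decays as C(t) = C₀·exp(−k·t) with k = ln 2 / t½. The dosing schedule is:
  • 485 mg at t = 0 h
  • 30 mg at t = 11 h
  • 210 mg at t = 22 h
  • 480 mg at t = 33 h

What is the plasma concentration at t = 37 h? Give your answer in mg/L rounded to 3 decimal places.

533.174 mg/L

k = ln 2 / 12 = 0.05776 per h
Dose 1 (485 mg at t=0 h): 485·exp(−0.05776·37) = 57.222 mg/L
Dose 2 (30 mg at t=11 h): 30·exp(−0.05776·26) = 6.682 mg/L
Dose 3 (210 mg at t=22 h): 210·exp(−0.05776·15) = 88.294 mg/L
Dose 4 (480 mg at t=33 h): 480·exp(−0.05776·4) = 380.976 mg/L
C(37) = 57.222 + 6.682 + 88.294 + 380.976 = 533.174 mg/L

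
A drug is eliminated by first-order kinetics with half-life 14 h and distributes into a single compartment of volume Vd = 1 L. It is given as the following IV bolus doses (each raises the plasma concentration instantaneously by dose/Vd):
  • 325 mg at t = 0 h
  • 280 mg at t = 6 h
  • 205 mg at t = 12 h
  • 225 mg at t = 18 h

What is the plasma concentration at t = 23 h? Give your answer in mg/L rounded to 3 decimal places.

k = ln 2 / 14 = 0.04951 per h
Dose 1 (325 mg at t=0 h): 325·exp(−0.04951·23) = 104.072 mg/L
Dose 2 (280 mg at t=6 h): 280·exp(−0.04951·17) = 120.676 mg/L
Dose 3 (205 mg at t=12 h): 205·exp(−0.04951·11) = 118.913 mg/L
Dose 4 (225 mg at t=18 h): 225·exp(−0.04951·5) = 175.660 mg/L
C(23) = 104.072 + 120.676 + 118.913 + 175.660 = 519.321 mg/L

519.321 mg/L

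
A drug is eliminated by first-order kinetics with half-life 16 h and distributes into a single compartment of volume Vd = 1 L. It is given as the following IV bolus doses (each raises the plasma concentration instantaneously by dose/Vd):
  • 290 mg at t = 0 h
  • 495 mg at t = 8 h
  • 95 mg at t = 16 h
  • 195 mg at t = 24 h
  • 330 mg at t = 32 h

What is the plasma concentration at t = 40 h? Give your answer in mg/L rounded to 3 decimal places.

k = ln 2 / 16 = 0.04332 per h
Dose 1 (290 mg at t=0 h): 290·exp(−0.04332·40) = 51.265 mg/L
Dose 2 (495 mg at t=8 h): 495·exp(−0.04332·32) = 123.750 mg/L
Dose 3 (95 mg at t=16 h): 95·exp(−0.04332·24) = 33.588 mg/L
Dose 4 (195 mg at t=24 h): 195·exp(−0.04332·16) = 97.500 mg/L
Dose 5 (330 mg at t=32 h): 330·exp(−0.04332·8) = 233.345 mg/L
C(40) = 51.265 + 123.750 + 33.588 + 97.500 + 233.345 = 539.448 mg/L

539.448 mg/L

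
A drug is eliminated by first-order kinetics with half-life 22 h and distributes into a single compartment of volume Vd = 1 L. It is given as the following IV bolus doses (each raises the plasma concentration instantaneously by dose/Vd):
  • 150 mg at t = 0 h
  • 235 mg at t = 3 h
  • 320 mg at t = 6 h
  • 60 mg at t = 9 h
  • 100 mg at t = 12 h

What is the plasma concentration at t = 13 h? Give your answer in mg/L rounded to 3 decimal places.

k = ln 2 / 22 = 0.03151 per h
Dose 1 (150 mg at t=0 h): 150·exp(−0.03151·13) = 99.589 mg/L
Dose 2 (235 mg at t=3 h): 235·exp(−0.03151·10) = 171.489 mg/L
Dose 3 (320 mg at t=6 h): 320·exp(−0.03151·7) = 256.666 mg/L
Dose 4 (60 mg at t=9 h): 60·exp(−0.03151·4) = 52.895 mg/L
Dose 5 (100 mg at t=12 h): 100·exp(−0.03151·1) = 96.898 mg/L
C(13) = 99.589 + 171.489 + 256.666 + 52.895 + 96.898 = 677.537 mg/L

677.537 mg/L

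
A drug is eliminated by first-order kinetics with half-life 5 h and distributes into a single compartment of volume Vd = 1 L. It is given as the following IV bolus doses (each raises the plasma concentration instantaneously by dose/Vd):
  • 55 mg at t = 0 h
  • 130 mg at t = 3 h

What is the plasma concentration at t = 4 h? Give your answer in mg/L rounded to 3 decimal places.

k = ln 2 / 5 = 0.13863 per h
Dose 1 (55 mg at t=0 h): 55·exp(−0.13863·4) = 31.589 mg/L
Dose 2 (130 mg at t=3 h): 130·exp(−0.13863·1) = 113.172 mg/L
C(4) = 31.589 + 113.172 = 144.761 mg/L

144.761 mg/L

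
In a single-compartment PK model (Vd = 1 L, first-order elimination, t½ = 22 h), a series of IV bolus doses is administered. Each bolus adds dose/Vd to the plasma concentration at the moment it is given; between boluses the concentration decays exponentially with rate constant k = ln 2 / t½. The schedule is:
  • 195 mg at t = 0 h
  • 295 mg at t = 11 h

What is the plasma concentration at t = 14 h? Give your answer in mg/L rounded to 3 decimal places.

k = ln 2 / 22 = 0.03151 per h
Dose 1 (195 mg at t=0 h): 195·exp(−0.03151·14) = 125.450 mg/L
Dose 2 (295 mg at t=11 h): 295·exp(−0.03151·3) = 268.394 mg/L
C(14) = 125.450 + 268.394 = 393.844 mg/L

393.844 mg/L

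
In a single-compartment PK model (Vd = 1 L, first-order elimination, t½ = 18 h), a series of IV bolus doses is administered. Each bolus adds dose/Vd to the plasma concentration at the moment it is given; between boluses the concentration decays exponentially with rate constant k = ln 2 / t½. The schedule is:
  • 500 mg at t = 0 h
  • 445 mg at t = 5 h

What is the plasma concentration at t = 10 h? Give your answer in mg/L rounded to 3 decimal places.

707.260 mg/L

k = ln 2 / 18 = 0.03851 per h
Dose 1 (500 mg at t=0 h): 500·exp(−0.03851·10) = 340.198 mg/L
Dose 2 (445 mg at t=5 h): 445·exp(−0.03851·5) = 367.063 mg/L
C(10) = 340.198 + 367.063 = 707.260 mg/L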